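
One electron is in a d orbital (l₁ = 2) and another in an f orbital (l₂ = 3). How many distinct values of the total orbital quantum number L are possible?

By the triangle rule, |l₁ − l₂| ≤ L ≤ l₁ + l₂.
Allowed values: L = 1, 2, 3, 4, 5.
That is 5 values.

5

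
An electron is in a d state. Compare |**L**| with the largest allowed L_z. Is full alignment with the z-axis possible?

No: L_z,max = 2ℏ < |L| = √6 ℏ ≈ 2.449ℏ

For a d orbital, l = 2.
|L| = √6 ℏ ≈ 2.4495ℏ, while L_z,max = lℏ = 2ℏ.
Since |L| > L_z,max, the vector can never point exactly along z; the closest it comes is θ_min = arccos(2/√6) ≈ 35.3°.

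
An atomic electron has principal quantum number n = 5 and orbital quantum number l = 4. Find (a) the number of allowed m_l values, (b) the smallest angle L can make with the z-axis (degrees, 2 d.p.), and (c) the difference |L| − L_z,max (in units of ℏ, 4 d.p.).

There are 2l+1 = 9 values of m_l.
cos θ_min = 4/√20, so θ_min ≈ 26.57°.
|L| − L_z,max = (2√5 − 4)ℏ ≈ 0.4721ℏ.

9 values; θ_min ≈ 26.57°; |L|−L_z,max ≈ 0.4721ℏ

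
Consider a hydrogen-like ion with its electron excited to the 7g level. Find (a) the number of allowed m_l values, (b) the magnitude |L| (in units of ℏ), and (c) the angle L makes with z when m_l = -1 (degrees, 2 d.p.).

9 values; |L| = 2√5 ℏ ≈ 4.472ℏ; θ(m_l=-1) ≈ 102.92°

The 7g level has l = 4.
There are 2l+1 = 9 values of m_l.
|L| = ℏ√(4·5) = 2√5 ℏ ≈ 4.472ℏ.
For m_l = -1: cos θ = -1/√20, θ ≈ 102.92°.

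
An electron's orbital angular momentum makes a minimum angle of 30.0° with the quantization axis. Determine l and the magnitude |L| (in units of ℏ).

cos θ_min = l/√(l(l+1)) = √(l/(l+1)), so l/(l+1) = cos²(30.0°) = 0.7500.
Thus l = 0.7500/(1 − 0.7500) ≈ 3.
Then |L| = ℏ√(3·4) = 2√3 ℏ.

l = 3, |L| = 2√3 ℏ ≈ 3.464ℏ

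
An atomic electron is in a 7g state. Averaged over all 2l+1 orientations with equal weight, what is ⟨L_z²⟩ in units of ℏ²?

⟨L_z²⟩ = 6.667 ℏ²

7g means n = 7, l = 4.
The allowed m_l values are -4, -3, -2, -1, 0, 1, 2, 3, 4.
⟨L_z²⟩ = ℏ²·l(l+1)/3 = 6.667ℏ².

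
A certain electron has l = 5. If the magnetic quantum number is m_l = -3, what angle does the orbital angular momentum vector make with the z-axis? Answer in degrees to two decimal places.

θ ≈ 123.21°

|L| = √(l(l+1)) ℏ = √30 ℏ.
L_z = m_l ℏ = −3ℏ.
cos θ = L_z/|L| = -3/√30, so θ ≈ 123.21°.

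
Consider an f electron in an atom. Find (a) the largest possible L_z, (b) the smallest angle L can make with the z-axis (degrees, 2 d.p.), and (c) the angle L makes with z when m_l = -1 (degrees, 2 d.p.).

L_z,max = 3ℏ; θ_min ≈ 30.00°; θ(m_l=-1) ≈ 106.78°

The letter f corresponds to l = 3.
L_z,max = lℏ = 3ℏ.
cos θ_min = 3/√12, so θ_min ≈ 30.00°.
For m_l = -1: cos θ = -1/√12, θ ≈ 106.78°.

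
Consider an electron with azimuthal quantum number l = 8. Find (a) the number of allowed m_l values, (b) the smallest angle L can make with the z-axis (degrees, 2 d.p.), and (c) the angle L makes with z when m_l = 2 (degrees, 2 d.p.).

There are 2l+1 = 17 values of m_l.
cos θ_min = 8/√72, so θ_min ≈ 19.47°.
For m_l = 2: cos θ = 2/√72, θ ≈ 76.37°.

17 values; θ_min ≈ 19.47°; θ(m_l=2) ≈ 76.37°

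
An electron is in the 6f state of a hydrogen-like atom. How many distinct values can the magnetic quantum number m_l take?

7

The 6f subshell has l = 3.
The number of m_l values is 2l + 1 = 2·3 + 1 = 7.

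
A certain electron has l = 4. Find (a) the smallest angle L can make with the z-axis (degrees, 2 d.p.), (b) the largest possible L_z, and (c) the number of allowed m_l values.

cos θ_min = 4/√20, so θ_min ≈ 26.57°.
L_z,max = lℏ = 4ℏ.
There are 2l+1 = 9 values of m_l.

θ_min ≈ 26.57°; L_z,max = 4ℏ; 9 values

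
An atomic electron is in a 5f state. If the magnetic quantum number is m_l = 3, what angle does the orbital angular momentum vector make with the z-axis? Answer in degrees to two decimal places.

θ ≈ 30.00°

For 5f, l = 3.
|L|² = l(l+1)ℏ² = 12ℏ², so |L| = 2√3 ℏ.
L_z = m_l ℏ = 3ℏ.
cos θ = L_z/|L| = 3/√12, so θ ≈ 30.00°.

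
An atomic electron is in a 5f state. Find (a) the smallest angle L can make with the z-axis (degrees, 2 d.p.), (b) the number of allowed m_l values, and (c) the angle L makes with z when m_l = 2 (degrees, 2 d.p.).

θ_min ≈ 30.00°; 7 values; θ(m_l=2) ≈ 54.74°

5f means n = 5, l = 3.
cos θ_min = 3/√12, so θ_min ≈ 30.00°.
There are 2l+1 = 7 values of m_l.
For m_l = 2: cos θ = 2/√12, θ ≈ 54.74°.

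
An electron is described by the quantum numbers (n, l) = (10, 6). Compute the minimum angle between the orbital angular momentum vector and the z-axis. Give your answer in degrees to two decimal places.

θ_min ≈ 22.21°

|L|² = l(l+1)ℏ² = 42ℏ², so |L| = √42 ℏ.
The smallest angle corresponds to the largest L_z, i.e. m_l = l = 6, giving L_z = 6ℏ.
cos θ_min = 6/√42, so θ_min ≈ 22.21°.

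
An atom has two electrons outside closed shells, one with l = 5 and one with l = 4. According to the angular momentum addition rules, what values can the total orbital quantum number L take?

L = 1, 2, 3, 4, 5, 6, 7, 8, 9

The total orbital quantum number L ranges from |l₁ − l₂| to l₁ + l₂ in integer steps.
So L can be 1, 2, 3, 4, 5, 6, 7, 8, 9.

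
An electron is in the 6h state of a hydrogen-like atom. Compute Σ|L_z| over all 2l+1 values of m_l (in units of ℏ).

For 6h, l = 5.
The allowed m_l values are -5, -4, -3, -2, -1, 0, 1, 2, 3, 4, 5.
Σ|m_l| = l(l+1) = 30.

Σ|L_z| = 30 ℏ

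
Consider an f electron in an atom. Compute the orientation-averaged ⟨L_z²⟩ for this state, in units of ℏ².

⟨L_z²⟩ = 4 ℏ²

For an f orbital, l = 3.
m_l ∈ {-3, -2, -1, 0, 1, 2, 3}.
⟨L_z²⟩ = ℏ²·l(l+1)/3 = 4ℏ².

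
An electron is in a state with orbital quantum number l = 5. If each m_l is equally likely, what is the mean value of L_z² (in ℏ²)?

⟨L_z²⟩ = 10 ℏ²

The allowed m_l values are -5, -4, -3, -2, -1, 0, 1, 2, 3, 4, 5.
⟨L_z²⟩ = ℏ²·(Σ m_l²)/(2l+1) = ℏ²·110/11 = 10ℏ².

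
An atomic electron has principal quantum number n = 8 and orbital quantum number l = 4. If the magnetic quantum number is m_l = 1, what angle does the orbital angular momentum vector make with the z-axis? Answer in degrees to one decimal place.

|L| = √(l(l+1)) ℏ = 2√5 ℏ.
L_z = m_l ℏ = 1ℏ.
cos θ = L_z/|L| = 1/√20, so θ ≈ 77.1°.

θ ≈ 77.1°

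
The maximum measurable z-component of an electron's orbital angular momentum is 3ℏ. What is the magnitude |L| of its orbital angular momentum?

|L| = 2√3 ℏ ≈ 3.464ℏ

L_z,max = lℏ, so l = 3.
|L| = ℏ√(l(l+1)) = 2√3 ℏ.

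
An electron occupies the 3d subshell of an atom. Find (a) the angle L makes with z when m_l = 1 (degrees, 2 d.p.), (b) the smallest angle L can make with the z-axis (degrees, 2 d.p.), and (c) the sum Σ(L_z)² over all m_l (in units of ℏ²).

The 3d subshell has l = 2.
For m_l = 1: cos θ = 1/√6, θ ≈ 65.91°.
cos θ_min = 2/√6, so θ_min ≈ 35.26°.
Σ m_l² = 10, so Σ(L_z)² = 10 ℏ².

θ(m_l=1) ≈ 65.91°; θ_min ≈ 35.26°; Σ(L_z)² = 10 ℏ²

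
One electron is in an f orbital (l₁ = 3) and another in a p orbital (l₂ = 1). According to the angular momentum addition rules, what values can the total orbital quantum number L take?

Angular momentum addition gives L = |l₁ − l₂|, …, l₁ + l₂.
L ∈ {2, 3, 4}.

L = 2, 3, 4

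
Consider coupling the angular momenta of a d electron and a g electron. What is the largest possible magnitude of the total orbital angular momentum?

|L_tot|_max = √42 ℏ ≈ 6.481ℏ

L runs from |2 − 4| = 2 to 2 + 4 = 6.
L ∈ {2, 3, 4, 5, 6}.
The largest magnitude corresponds to L = 6: |L_tot| = ℏ√(6·7) = √42 ℏ.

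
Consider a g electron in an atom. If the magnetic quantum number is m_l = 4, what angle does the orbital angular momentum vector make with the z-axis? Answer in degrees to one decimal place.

θ ≈ 26.6°

For a g orbital, l = 4.
|L| = √(l(l+1)) ℏ = 2√5 ℏ.
L_z = m_l ℏ = 4ℏ.
cos θ = L_z/|L| = 4/√20, so θ ≈ 26.6°.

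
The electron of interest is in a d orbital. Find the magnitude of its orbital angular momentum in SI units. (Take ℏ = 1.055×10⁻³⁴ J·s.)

|L| = 2.584×10⁻³⁴ J·s

For a d orbital, l = 2.
|L| = ℏ√(l(l+1)) = ℏ√(2·3) = √6 ℏ
Numerically, |L| = 2.449 × (1.055×10⁻³⁴ J·s) = 2.584×10⁻³⁴ J·s.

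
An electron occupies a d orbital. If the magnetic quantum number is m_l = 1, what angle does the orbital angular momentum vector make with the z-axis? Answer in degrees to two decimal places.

θ ≈ 65.91°

A d state has l = 2.
|L| = √(l(l+1)) ℏ = √6 ℏ.
L_z = m_l ℏ = 1ℏ.
cos θ = L_z/|L| = 1/√6, so θ ≈ 65.91°.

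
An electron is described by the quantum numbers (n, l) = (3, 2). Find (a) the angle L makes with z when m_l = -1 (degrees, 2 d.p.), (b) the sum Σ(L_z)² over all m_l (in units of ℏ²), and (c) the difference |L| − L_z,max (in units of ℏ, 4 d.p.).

θ(m_l=-1) ≈ 114.09°; Σ(L_z)² = 10 ℏ²; |L|−L_z,max ≈ 0.4495ℏ

For m_l = -1: cos θ = -1/√6, θ ≈ 114.09°.
Σ m_l² = 10, so Σ(L_z)² = 10 ℏ².
|L| − L_z,max = (√6 − 2)ℏ ≈ 0.4495ℏ.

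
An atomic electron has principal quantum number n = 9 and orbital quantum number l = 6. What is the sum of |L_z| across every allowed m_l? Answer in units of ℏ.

m_l runs from −6 to 6, i.e. {-6, -5, -4, -3, -2, -1, 0, 1, 2, 3, 4, 5, 6}.
Σ|m_l| = 2(1+2+…+6) = 42.

Σ|L_z| = 42 ℏ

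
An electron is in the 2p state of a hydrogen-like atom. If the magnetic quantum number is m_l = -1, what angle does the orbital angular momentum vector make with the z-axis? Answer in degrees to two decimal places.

For 2p, l = 1.
|L|² = l(l+1)ℏ² = 2ℏ², so |L| = √2 ℏ.
L_z = m_l ℏ = −1ℏ.
cos θ = L_z/|L| = -1/√2, so θ ≈ 135.00°.

θ ≈ 135.00°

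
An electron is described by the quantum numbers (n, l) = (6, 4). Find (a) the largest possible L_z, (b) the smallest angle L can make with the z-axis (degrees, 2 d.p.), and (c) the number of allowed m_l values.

L_z,max = 4ℏ; θ_min ≈ 26.57°; 9 values

L_z,max = lℏ = 4ℏ.
cos θ_min = 4/√20, so θ_min ≈ 26.57°.
There are 2l+1 = 9 values of m_l.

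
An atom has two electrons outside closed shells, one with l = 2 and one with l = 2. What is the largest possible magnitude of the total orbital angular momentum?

|L_tot|_max = 2√5 ℏ ≈ 4.472ℏ

The total orbital quantum number L ranges from |l₁ − l₂| to l₁ + l₂ in integer steps.
So L can be 0, 1, 2, 3, 4.
The largest magnitude corresponds to L = 4: |L_tot| = ℏ√(4·5) = 2√5 ℏ.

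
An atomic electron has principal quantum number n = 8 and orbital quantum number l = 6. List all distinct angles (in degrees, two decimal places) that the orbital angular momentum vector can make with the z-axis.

|L|² = l(l+1)ℏ² = 42ℏ², so |L| = √42 ℏ.
cos θ = m_l/√42 for each m_l ∈ {-6, -5, -4, -3, -2, -1, 0, 1, 2, 3, 4, 5, 6}.

θ ∈ {22.21°, 39.51°, 51.89°, 62.42°, 72.02°, 81.12°, 90.00°, 98.88°, 107.98°, 117.58°, 128.11°, 140.49°, 157.79°}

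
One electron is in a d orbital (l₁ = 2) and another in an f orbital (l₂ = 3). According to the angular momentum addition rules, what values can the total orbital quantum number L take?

L = 1, 2, 3, 4, 5

L runs from |2 − 3| = 1 to 2 + 3 = 5.
So L can be 1, 2, 3, 4, 5.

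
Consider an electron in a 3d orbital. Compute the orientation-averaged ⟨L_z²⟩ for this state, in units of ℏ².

For 3d, l = 2.
m_l ∈ {-2, -1, 0, 1, 2}.
Average of L_z² over 5 states: 10/5 ℏ² = 2 ℏ².

⟨L_z²⟩ = 2 ℏ²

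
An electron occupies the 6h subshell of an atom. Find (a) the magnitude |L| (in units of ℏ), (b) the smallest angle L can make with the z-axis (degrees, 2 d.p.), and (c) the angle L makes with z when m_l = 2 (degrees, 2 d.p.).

6h means n = 6, l = 5.
|L| = ℏ√(5·6) = √30 ℏ ≈ 5.477ℏ.
cos θ_min = 5/√30, so θ_min ≈ 24.09°.
For m_l = 2: cos θ = 2/√30, θ ≈ 68.58°.

|L| = √30 ℏ ≈ 5.477ℏ; θ_min ≈ 24.09°; θ(m_l=2) ≈ 68.58°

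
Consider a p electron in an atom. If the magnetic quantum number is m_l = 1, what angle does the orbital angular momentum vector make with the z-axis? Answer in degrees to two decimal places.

θ ≈ 45.00°

A p state has l = 1.
|L|² = l(l+1)ℏ² = 2ℏ², so |L| = √2 ℏ.
L_z = m_l ℏ = 1ℏ.
cos θ = L_z/|L| = 1/√2, so θ ≈ 45.00°.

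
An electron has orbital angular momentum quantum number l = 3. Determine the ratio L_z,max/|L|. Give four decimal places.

L_z,max/|L| = 0.8660

|L| = 2√3 ℏ ≈ 3.4641ℏ, while L_z,max = lℏ = 3ℏ.
L_z,max/|L| = 3/√12 = 0.8660.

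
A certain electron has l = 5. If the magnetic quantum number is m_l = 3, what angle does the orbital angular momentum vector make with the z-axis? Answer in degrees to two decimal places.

|L| = ℏ√(l(l+1)) = √30 ℏ.
L_z = m_l ℏ = 3ℏ.
cos θ = L_z/|L| = 3/√30, so θ ≈ 56.79°.

θ ≈ 56.79°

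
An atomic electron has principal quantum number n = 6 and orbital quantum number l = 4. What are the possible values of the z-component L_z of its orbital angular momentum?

L_z ∈ {−4ℏ, −3ℏ, −2ℏ, −ℏ, 0, ℏ, 2ℏ, 3ℏ, 4ℏ}

L_z = m_l ℏ with m_l ranging from −l to +l in integer steps.
For l = 4: m_l ∈ {-4, -3, -2, -1, 0, 1, 2, 3, 4}.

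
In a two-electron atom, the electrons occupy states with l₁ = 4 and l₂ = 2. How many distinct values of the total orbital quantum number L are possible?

5

By the triangle rule, |l₁ − l₂| ≤ L ≤ l₁ + l₂.
L ∈ {2, 3, 4, 5, 6}.
That is 5 values.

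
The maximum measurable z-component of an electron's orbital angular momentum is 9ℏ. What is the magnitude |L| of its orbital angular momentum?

|L| = 3√10 ℏ ≈ 9.487ℏ

The maximum L_z equals lℏ, giving l = 9.
|L| = √(l(l+1)) ℏ = 3√10 ℏ.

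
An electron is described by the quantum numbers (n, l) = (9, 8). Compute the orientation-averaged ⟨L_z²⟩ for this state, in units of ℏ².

m_l runs from −8 to 8, i.e. {-8, -7, -6, -5, -4, -3, -2, -1, 0, 1, 2, 3, 4, 5, 6, 7, 8}.
⟨L_z²⟩ = ℏ²·l(l+1)/3 = 24ℏ².

⟨L_z²⟩ = 24 ℏ²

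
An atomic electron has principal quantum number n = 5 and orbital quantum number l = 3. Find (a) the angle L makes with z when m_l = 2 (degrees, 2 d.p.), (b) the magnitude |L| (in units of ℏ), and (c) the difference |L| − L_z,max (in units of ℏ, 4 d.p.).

For m_l = 2: cos θ = 2/√12, θ ≈ 54.74°.
|L| = ℏ√(3·4) = 2√3 ℏ ≈ 3.464ℏ.
|L| − L_z,max = (2√3 − 3)ℏ ≈ 0.4641ℏ.

θ(m_l=2) ≈ 54.74°; |L| = 2√3 ℏ ≈ 3.464ℏ; |L|−L_z,max ≈ 0.4641ℏ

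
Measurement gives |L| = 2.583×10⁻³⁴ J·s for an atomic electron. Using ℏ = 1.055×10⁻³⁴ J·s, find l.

l = 2

In units of ℏ, |L| ≈ 2.448.
l(l+1) ≈ 2.448² ≈ 5.99, so l = 2.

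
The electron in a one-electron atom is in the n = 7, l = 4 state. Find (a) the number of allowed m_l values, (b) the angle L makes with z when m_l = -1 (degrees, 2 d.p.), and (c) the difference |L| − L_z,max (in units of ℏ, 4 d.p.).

9 values; θ(m_l=-1) ≈ 102.92°; |L|−L_z,max ≈ 0.4721ℏ

There are 2l+1 = 9 values of m_l.
For m_l = -1: cos θ = -1/√20, θ ≈ 102.92°.
|L| − L_z,max = (2√5 − 4)ℏ ≈ 0.4721ℏ.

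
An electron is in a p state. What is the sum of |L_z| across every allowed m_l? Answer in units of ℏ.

Σ|L_z| = 2 ℏ

The letter p corresponds to l = 1.
m_l runs from −1 to 1, i.e. {-1, 0, 1}.
Σ|m_l| = l(l+1) = 2.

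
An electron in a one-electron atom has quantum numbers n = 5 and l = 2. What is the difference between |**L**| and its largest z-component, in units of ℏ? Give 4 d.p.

|L| = √6 ℏ ≈ 2.4495ℏ, while L_z,max = lℏ = 2ℏ.
The difference is (√6 − 2)ℏ ≈ 0.4495ℏ.

|L| − L_z,max ≈ 0.4495ℏ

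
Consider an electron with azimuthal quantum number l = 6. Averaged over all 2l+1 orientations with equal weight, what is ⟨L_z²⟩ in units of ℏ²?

m_l runs from −6 to 6, i.e. {-6, -5, -4, -3, -2, -1, 0, 1, 2, 3, 4, 5, 6}.
⟨L_z²⟩ = ℏ²·l(l+1)/3 = 14ℏ².

⟨L_z²⟩ = 14 ℏ²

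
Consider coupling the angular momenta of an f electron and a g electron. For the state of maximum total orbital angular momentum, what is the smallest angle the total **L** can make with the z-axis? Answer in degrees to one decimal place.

The total orbital quantum number L ranges from |l₁ − l₂| to l₁ + l₂ in integer steps.
L ∈ {1, 2, 3, 4, 5, 6, 7}.
The maximum is L = 7, with |L_tot| = ℏ√(7·8) = 2√14 ℏ.
The minimum angle with z is arccos(7/√56) ≈ 20.7°.

θ_min ≈ 20.7°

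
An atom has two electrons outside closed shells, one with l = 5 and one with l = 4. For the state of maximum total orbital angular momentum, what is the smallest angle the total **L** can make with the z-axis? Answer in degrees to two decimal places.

By the triangle rule, |l₁ − l₂| ≤ L ≤ l₁ + l₂.
Allowed values: L = 1, 2, 3, 4, 5, 6, 7, 8, 9.
The maximum is L = 9, with |L_tot| = ℏ√(9·10) = 3√10 ℏ.
The minimum angle with z is arccos(9/√90) ≈ 18.43°.

θ_min ≈ 18.43°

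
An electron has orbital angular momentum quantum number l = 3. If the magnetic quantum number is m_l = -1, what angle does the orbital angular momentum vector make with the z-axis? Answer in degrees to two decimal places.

|L|² = l(l+1)ℏ² = 12ℏ², so |L| = 2√3 ℏ.
L_z = m_l ℏ = −1ℏ.
cos θ = L_z/|L| = -1/√12, so θ ≈ 106.78°.

θ ≈ 106.78°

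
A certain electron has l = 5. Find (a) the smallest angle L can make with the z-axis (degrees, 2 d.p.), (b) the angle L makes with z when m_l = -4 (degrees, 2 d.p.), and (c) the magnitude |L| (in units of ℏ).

θ_min ≈ 24.09°; θ(m_l=-4) ≈ 136.91°; |L| = √30 ℏ ≈ 5.477ℏ

cos θ_min = 5/√30, so θ_min ≈ 24.09°.
For m_l = -4: cos θ = -4/√30, θ ≈ 136.91°.
|L| = ℏ√(5·6) = √30 ℏ ≈ 5.477ℏ.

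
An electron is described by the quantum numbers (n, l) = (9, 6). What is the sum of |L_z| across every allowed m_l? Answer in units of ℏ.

The allowed m_l values are -6, -5, -4, -3, -2, -1, 0, 1, 2, 3, 4, 5, 6.
Σ|m_l| = 2(1+2+…+6) = 42.

Σ|L_z| = 42 ℏ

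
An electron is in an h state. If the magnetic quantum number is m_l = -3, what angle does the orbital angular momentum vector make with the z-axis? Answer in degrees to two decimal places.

H corresponds to l = 5.
|L| = ℏ√(l(l+1)) = √30 ℏ.
L_z = m_l ℏ = −3ℏ.
cos θ = L_z/|L| = -3/√30, so θ ≈ 123.21°.

θ ≈ 123.21°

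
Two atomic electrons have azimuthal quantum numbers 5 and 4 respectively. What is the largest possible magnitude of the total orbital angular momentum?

By the triangle rule, |l₁ − l₂| ≤ L ≤ l₁ + l₂.
Allowed values: L = 1, 2, 3, 4, 5, 6, 7, 8, 9.
The largest magnitude corresponds to L = 9: |L_tot| = ℏ√(9·10) = 3√10 ℏ.

|L_tot|_max = 3√10 ℏ ≈ 9.487ℏ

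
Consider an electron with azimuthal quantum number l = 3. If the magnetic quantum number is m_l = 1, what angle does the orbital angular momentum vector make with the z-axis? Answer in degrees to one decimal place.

|L| = ℏ√(l(l+1)) = 2√3 ℏ.
L_z = m_l ℏ = 1ℏ.
cos θ = L_z/|L| = 1/√12, so θ ≈ 73.2°.

θ ≈ 73.2°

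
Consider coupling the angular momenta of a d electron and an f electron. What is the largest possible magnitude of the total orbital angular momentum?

|L_tot|_max = √30 ℏ ≈ 5.477ℏ

By the triangle rule, |l₁ − l₂| ≤ L ≤ l₁ + l₂.
So L can be 1, 2, 3, 4, 5.
The largest magnitude corresponds to L = 5: |L_tot| = ℏ√(5·6) = √30 ℏ.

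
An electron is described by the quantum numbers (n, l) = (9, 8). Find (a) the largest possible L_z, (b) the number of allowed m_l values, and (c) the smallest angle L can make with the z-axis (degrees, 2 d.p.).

L_z,max = lℏ = 8ℏ.
There are 2l+1 = 17 values of m_l.
cos θ_min = 8/√72, so θ_min ≈ 19.47°.

L_z,max = 8ℏ; 17 values; θ_min ≈ 19.47°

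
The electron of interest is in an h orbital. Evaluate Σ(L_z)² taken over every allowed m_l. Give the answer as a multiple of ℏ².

Σ(L_z)² = 110 ℏ²

For an h orbital, l = 5.
The allowed m_l values are -5, -4, -3, -2, -1, 0, 1, 2, 3, 4, 5.
Σ m_l² = 2·(1 + 4 + 9 + 16 + 25) = 110.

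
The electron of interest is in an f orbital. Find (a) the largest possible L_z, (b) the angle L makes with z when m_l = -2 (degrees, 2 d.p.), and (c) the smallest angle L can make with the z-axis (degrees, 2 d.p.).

F corresponds to l = 3.
L_z,max = lℏ = 3ℏ.
For m_l = -2: cos θ = -2/√12, θ ≈ 125.26°.
cos θ_min = 3/√12, so θ_min ≈ 30.00°.

L_z,max = 3ℏ; θ(m_l=-2) ≈ 125.26°; θ_min ≈ 30.00°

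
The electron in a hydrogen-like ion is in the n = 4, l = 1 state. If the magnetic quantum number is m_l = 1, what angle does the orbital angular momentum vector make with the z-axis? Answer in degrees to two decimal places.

|L| = ℏ√(l(l+1)) = √2 ℏ.
L_z = m_l ℏ = 1ℏ.
cos θ = L_z/|L| = 1/√2, so θ ≈ 45.00°.

θ ≈ 45.00°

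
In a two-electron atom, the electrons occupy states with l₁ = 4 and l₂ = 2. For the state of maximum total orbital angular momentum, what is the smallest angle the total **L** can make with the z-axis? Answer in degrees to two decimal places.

θ_min ≈ 22.21°

Angular momentum addition gives L = |l₁ − l₂|, …, l₁ + l₂.
L ∈ {2, 3, 4, 5, 6}.
The maximum is L = 6, with |L_tot| = ℏ√(6·7) = √42 ℏ.
The minimum angle with z is arccos(6/√42) ≈ 22.21°.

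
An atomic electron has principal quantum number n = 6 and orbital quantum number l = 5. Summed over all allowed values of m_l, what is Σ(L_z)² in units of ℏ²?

Σ(L_z)² = 110 ℏ²

The allowed m_l values are -5, -4, -3, -2, -1, 0, 1, 2, 3, 4, 5.
Summing m² from −5 to 5: Σ m_l² = 110.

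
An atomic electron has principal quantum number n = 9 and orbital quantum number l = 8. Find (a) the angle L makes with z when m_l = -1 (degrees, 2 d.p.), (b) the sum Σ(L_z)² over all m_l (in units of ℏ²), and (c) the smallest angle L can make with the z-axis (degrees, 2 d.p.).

For m_l = -1: cos θ = -1/√72, θ ≈ 96.77°.
Σ m_l² = 408, so Σ(L_z)² = 408 ℏ².
cos θ_min = 8/√72, so θ_min ≈ 19.47°.

θ(m_l=-1) ≈ 96.77°; Σ(L_z)² = 408 ℏ²; θ_min ≈ 19.47°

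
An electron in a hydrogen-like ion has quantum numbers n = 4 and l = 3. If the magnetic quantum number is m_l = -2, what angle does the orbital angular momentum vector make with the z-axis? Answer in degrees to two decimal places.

θ ≈ 125.26°

|L| = √(l(l+1)) ℏ = 2√3 ℏ.
L_z = m_l ℏ = −2ℏ.
cos θ = L_z/|L| = -2/√12, so θ ≈ 125.26°.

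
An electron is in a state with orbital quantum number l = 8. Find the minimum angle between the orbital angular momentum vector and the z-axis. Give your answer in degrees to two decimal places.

|L|² = l(l+1)ℏ² = 72ℏ², so |L| = 6√2 ℏ.
The smallest angle corresponds to the largest L_z, i.e. m_l = l = 8, giving L_z = 8ℏ.
cos θ_min = 8/√72, so θ_min ≈ 19.47°.

θ_min ≈ 19.47°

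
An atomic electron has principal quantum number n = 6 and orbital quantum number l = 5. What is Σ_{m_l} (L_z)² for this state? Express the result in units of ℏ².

Σ(L_z)² = 110 ℏ²

The allowed m_l values are -5, -4, -3, -2, -1, 0, 1, 2, 3, 4, 5.
Σ m_l² = 2·(1 + 4 + 9 + 16 + 25) = 110.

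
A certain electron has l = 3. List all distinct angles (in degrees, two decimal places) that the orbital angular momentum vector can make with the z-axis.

|L| = √(l(l+1)) ℏ = 2√3 ℏ.
cos θ = m_l/√12 for each m_l ∈ {-3, -2, -1, 0, 1, 2, 3}.

θ ∈ {30.00°, 54.74°, 73.22°, 90.00°, 106.78°, 125.26°, 150.00°}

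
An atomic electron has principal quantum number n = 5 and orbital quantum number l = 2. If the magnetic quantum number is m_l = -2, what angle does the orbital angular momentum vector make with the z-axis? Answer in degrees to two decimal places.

θ ≈ 144.74°

|L| = ℏ√(l(l+1)) = √6 ℏ.
L_z = m_l ℏ = −2ℏ.
cos θ = L_z/|L| = -2/√6, so θ ≈ 144.74°.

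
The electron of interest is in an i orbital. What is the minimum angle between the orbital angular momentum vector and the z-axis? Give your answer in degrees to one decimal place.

θ_min ≈ 22.2°

An i state has l = 6.
|L| = ℏ√(l(l+1)) = √42 ℏ.
The smallest angle corresponds to the largest L_z, i.e. m_l = l = 6, giving L_z = 6ℏ.
cos θ_min = 6/√42, so θ_min ≈ 22.2°.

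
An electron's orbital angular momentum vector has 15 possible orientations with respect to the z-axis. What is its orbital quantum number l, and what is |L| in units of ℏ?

l = 7, |L| = 2√14 ℏ ≈ 7.483ℏ

15 = 2l + 1, so l = (15−1)/2 = 7.
|L| = ℏ√(l(l+1)) = ℏ√(7·8) = 2√14 ℏ.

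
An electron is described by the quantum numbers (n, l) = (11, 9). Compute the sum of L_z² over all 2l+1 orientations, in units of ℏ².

m_l runs from −9 to 9, i.e. {-9, -8, -7, -6, -5, -4, -3, -2, -1, 0, 1, 2, 3, 4, 5, 6, 7, 8, 9}.
Σ m_l² = l(l+1)(2l+1)/3 = 9·10·19/3 = 570.

Σ(L_z)² = 570 ℏ²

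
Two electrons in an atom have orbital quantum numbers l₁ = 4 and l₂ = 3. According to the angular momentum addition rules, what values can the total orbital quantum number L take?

By the triangle rule, |l₁ − l₂| ≤ L ≤ l₁ + l₂.
So L can be 1, 2, 3, 4, 5, 6, 7.

L = 1, 2, 3, 4, 5, 6, 7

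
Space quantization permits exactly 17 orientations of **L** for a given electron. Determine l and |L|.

l = 8, |L| = 6√2 ℏ ≈ 8.485ℏ

Since there are 2l+1 = 17 values of m_l, l = 8.
|L| = ℏ√(l(l+1)) = ℏ√(8·9) = 6√2 ℏ.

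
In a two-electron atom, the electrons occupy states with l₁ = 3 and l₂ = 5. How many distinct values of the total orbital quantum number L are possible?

7

Angular momentum addition gives L = |l₁ − l₂|, …, l₁ + l₂.
L ∈ {2, 3, 4, 5, 6, 7, 8}.
That is 7 values.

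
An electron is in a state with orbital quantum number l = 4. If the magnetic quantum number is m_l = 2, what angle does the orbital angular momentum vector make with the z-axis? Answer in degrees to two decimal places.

θ ≈ 63.43°

|L|² = l(l+1)ℏ² = 20ℏ², so |L| = 2√5 ℏ.
L_z = m_l ℏ = 2ℏ.
cos θ = L_z/|L| = 2/√20, so θ ≈ 63.43°.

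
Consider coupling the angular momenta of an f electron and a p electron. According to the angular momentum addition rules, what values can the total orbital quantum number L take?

L = 2, 3, 4

The total orbital quantum number L ranges from |l₁ − l₂| to l₁ + l₂ in integer steps.
So L can be 2, 3, 4.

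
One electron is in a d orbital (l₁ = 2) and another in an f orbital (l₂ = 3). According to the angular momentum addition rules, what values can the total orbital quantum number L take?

By the triangle rule, |l₁ − l₂| ≤ L ≤ l₁ + l₂.
So L can be 1, 2, 3, 4, 5.

L = 1, 2, 3, 4, 5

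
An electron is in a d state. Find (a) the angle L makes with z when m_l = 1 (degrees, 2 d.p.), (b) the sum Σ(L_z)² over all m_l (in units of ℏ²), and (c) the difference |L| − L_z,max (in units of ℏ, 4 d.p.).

The letter d corresponds to l = 2.
For m_l = 1: cos θ = 1/√6, θ ≈ 65.91°.
Σ m_l² = 10, so Σ(L_z)² = 10 ℏ².
|L| − L_z,max = (√6 − 2)ℏ ≈ 0.4495ℏ.

θ(m_l=1) ≈ 65.91°; Σ(L_z)² = 10 ℏ²; |L|−L_z,max ≈ 0.4495ℏ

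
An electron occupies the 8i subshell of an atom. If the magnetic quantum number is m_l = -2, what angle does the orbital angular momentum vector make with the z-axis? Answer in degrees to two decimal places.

The 8i subshell has l = 6.
|L|² = l(l+1)ℏ² = 42ℏ², so |L| = √42 ℏ.
L_z = m_l ℏ = −2ℏ.
cos θ = L_z/|L| = -2/√42, so θ ≈ 107.98°.

θ ≈ 107.98°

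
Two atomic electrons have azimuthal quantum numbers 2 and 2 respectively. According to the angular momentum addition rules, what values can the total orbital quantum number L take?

By the triangle rule, |l₁ − l₂| ≤ L ≤ l₁ + l₂.
So L can be 0, 1, 2, 3, 4.

L = 0, 1, 2, 3, 4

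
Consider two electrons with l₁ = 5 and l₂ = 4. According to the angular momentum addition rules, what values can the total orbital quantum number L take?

L = 1, 2, 3, 4, 5, 6, 7, 8, 9

L runs from |5 − 4| = 1 to 5 + 4 = 9.
So L can be 1, 2, 3, 4, 5, 6, 7, 8, 9.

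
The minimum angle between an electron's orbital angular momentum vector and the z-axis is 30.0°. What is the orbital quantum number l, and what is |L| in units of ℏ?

cos θ_min = l/√(l(l+1)) = √(l/(l+1)), so l/(l+1) = cos²(30.0°) = 0.7500.
l = cos²θ/sin²θ ≈ 3.
Then |L| = ℏ√(3·4) = 2√3 ℏ.

l = 3, |L| = 2√3 ℏ ≈ 3.464ℏ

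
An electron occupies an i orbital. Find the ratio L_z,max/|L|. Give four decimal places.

L_z,max/|L| = 0.9258

An i state has l = 6.
|L| = √42 ℏ ≈ 6.4807ℏ, while L_z,max = lℏ = 6ℏ.
L_z,max/|L| = 6/√42 = 0.9258.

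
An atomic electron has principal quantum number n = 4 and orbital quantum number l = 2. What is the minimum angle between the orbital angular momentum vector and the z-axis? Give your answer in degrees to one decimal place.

|L|² = l(l+1)ℏ² = 6ℏ², so |L| = √6 ℏ.
The smallest angle corresponds to the largest L_z, i.e. m_l = l = 2, giving L_z = 2ℏ.
cos θ_min = 2/√6, so θ_min ≈ 35.3°.

θ_min ≈ 35.3°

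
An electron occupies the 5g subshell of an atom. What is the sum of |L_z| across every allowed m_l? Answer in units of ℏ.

Σ|L_z| = 20 ℏ

The 5g subshell has l = 4.
The allowed m_l values are -4, -3, -2, -1, 0, 1, 2, 3, 4.
Σ|m_l| = l(l+1) = 20.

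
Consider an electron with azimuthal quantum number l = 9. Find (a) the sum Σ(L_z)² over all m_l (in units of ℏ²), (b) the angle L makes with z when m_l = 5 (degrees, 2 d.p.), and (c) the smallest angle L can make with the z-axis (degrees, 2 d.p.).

Σ m_l² = 570, so Σ(L_z)² = 570 ℏ².
For m_l = 5: cos θ = 5/√90, θ ≈ 58.19°.
cos θ_min = 9/√90, so θ_min ≈ 18.43°.

Σ(L_z)² = 570 ℏ²; θ(m_l=5) ≈ 58.19°; θ_min ≈ 18.43°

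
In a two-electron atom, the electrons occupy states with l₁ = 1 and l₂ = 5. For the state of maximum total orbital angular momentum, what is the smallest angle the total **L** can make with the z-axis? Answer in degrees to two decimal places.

θ_min ≈ 22.21°

By the triangle rule, |l₁ − l₂| ≤ L ≤ l₁ + l₂.
Allowed values: L = 4, 5, 6.
The maximum is L = 6, with |L_tot| = ℏ√(6·7) = √42 ℏ.
The minimum angle with z is arccos(6/√42) ≈ 22.21°.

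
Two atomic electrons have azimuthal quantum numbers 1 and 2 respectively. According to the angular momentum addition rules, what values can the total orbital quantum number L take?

L = 1, 2, 3

L runs from |1 − 2| = 1 to 1 + 2 = 3.
Allowed values: L = 1, 2, 3.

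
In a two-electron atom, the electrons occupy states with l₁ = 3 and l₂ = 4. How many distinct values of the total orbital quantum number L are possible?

L runs from |3 − 4| = 1 to 3 + 4 = 7.
So L can be 1, 2, 3, 4, 5, 6, 7.
That is 7 values.

7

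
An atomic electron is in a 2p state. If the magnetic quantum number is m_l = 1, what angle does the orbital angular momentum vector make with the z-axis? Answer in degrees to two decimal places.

θ ≈ 45.00°

For 2p, l = 1.
|L|² = l(l+1)ℏ² = 2ℏ², so |L| = √2 ℏ.
L_z = m_l ℏ = 1ℏ.
cos θ = L_z/|L| = 1/√2, so θ ≈ 45.00°.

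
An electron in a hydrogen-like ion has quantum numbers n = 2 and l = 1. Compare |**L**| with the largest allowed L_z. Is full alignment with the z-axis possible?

No: L_z,max = 1ℏ < |L| = √2 ℏ ≈ 1.414ℏ

|L| = √2 ℏ ≈ 1.4142ℏ, while L_z,max = lℏ = 1ℏ.
Since |L| > L_z,max, the vector can never point exactly along z; the closest it comes is θ_min = arccos(1/√2) ≈ 45.0°.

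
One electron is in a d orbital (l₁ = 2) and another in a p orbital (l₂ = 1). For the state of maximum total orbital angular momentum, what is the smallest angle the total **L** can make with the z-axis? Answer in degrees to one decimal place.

L runs from |2 − 1| = 1 to 2 + 1 = 3.
L ∈ {1, 2, 3}.
The maximum is L = 3, with |L_tot| = ℏ√(3·4) = 2√3 ℏ.
The minimum angle with z is arccos(3/√12) ≈ 30.0°.

θ_min ≈ 30.0°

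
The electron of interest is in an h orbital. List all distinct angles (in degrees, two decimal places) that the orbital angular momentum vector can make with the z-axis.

An h state has l = 5.
|L|² = l(l+1)ℏ² = 30ℏ², so |L| = √30 ℏ.
cos θ = m_l/√30 for each m_l ∈ {-5, -4, -3, -2, -1, 0, 1, 2, 3, 4, 5}.

θ ∈ {24.09°, 43.09°, 56.79°, 68.58°, 79.48°, 90.00°, 100.52°, 111.42°, 123.21°, 136.91°, 155.91°}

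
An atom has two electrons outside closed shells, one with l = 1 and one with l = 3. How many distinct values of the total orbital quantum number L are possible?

3

L runs from |1 − 3| = 2 to 1 + 3 = 4.
So L can be 2, 3, 4.
That is 3 values.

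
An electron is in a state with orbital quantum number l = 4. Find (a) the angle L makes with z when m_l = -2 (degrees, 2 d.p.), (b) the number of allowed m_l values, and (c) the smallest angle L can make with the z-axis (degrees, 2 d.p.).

For m_l = -2: cos θ = -2/√20, θ ≈ 116.57°.
There are 2l+1 = 9 values of m_l.
cos θ_min = 4/√20, so θ_min ≈ 26.57°.

θ(m_l=-2) ≈ 116.57°; 9 values; θ_min ≈ 26.57°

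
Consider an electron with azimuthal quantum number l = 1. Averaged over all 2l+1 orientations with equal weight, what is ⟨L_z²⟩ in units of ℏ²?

m_l runs from −1 to 1, i.e. {-1, 0, 1}.
⟨L_z²⟩ = ℏ²·l(l+1)/3 = 0.6667ℏ².

⟨L_z²⟩ = 0.6667 ℏ²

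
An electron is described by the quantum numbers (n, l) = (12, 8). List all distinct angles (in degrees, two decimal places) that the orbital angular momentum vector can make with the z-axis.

|L|² = l(l+1)ℏ² = 72ℏ², so |L| = 6√2 ℏ.
cos θ = m_l/√72 for each m_l ∈ {-8, -7, -6, -5, -4, -3, -2, -1, 0, 1, 2, 3, 4, 5, 6, 7, 8}.

θ ∈ {19.47°, 34.42°, 45.00°, 53.90°, 61.87°, 69.30°, 76.37°, 83.23°, 90.00°, 96.77°, 103.63°, 110.70°, 118.13°, 126.10°, 135.00°, 145.58°, 160.53°}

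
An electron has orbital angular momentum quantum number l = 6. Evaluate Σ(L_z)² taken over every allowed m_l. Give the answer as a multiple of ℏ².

Σ(L_z)² = 182 ℏ²

m_l ∈ {-6, -5, -4, -3, -2, -1, 0, 1, 2, 3, 4, 5, 6}.
Summing m² from −6 to 6: Σ m_l² = 182.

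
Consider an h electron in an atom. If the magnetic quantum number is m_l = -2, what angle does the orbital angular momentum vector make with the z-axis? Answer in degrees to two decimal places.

θ ≈ 111.42°

For an h orbital, l = 5.
|L| = ℏ√(l(l+1)) = √30 ℏ.
L_z = m_l ℏ = −2ℏ.
cos θ = L_z/|L| = -2/√30, so θ ≈ 111.42°.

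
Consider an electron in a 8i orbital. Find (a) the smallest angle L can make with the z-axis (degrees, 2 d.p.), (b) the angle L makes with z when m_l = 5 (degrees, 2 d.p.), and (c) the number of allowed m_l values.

θ_min ≈ 22.21°; θ(m_l=5) ≈ 39.51°; 13 values

The 8i subshell has l = 6.
cos θ_min = 6/√42, so θ_min ≈ 22.21°.
For m_l = 5: cos θ = 5/√42, θ ≈ 39.51°.
There are 2l+1 = 13 values of m_l.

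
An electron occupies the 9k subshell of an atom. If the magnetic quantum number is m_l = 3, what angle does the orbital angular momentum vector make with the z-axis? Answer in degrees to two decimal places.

The 9k subshell has l = 7.
|L| = ℏ√(l(l+1)) = 2√14 ℏ.
L_z = m_l ℏ = 3ℏ.
cos θ = L_z/|L| = 3/√56, so θ ≈ 66.37°.

θ ≈ 66.37°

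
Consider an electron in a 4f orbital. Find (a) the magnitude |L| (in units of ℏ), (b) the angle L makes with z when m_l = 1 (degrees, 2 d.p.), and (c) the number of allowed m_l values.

|L| = 2√3 ℏ ≈ 3.464ℏ; θ(m_l=1) ≈ 73.22°; 7 values

For 4f, l = 3.
|L| = ℏ√(3·4) = 2√3 ℏ ≈ 3.464ℏ.
For m_l = 1: cos θ = 1/√12, θ ≈ 73.22°.
There are 2l+1 = 7 values of m_l.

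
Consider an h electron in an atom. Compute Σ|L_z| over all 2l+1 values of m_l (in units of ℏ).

An h state has l = 5.
m_l ∈ {-5, -4, -3, -2, -1, 0, 1, 2, 3, 4, 5}.
Σ|m_l| = l(l+1) = 30.

Σ|L_z| = 30 ℏ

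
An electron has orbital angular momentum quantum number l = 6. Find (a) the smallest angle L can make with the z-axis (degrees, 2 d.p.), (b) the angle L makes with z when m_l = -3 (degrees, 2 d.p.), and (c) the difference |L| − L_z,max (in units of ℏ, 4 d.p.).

cos θ_min = 6/√42, so θ_min ≈ 22.21°.
For m_l = -3: cos θ = -3/√42, θ ≈ 117.58°.
|L| − L_z,max = (√42 − 6)ℏ ≈ 0.4807ℏ.

θ_min ≈ 22.21°; θ(m_l=-3) ≈ 117.58°; |L|−L_z,max ≈ 0.4807ℏ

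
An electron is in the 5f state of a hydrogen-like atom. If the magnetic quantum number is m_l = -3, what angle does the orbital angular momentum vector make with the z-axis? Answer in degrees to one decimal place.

5f means n = 5, l = 3.
|L|² = l(l+1)ℏ² = 12ℏ², so |L| = 2√3 ℏ.
L_z = m_l ℏ = −3ℏ.
cos θ = L_z/|L| = -3/√12, so θ ≈ 150.0°.

θ ≈ 150.0°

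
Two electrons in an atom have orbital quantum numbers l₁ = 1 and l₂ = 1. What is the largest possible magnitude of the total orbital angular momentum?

By the triangle rule, |l₁ − l₂| ≤ L ≤ l₁ + l₂.
So L can be 0, 1, 2.
The largest magnitude corresponds to L = 2: |L_tot| = ℏ√(2·3) = √6 ℏ.

|L_tot|_max = √6 ℏ ≈ 2.449ℏ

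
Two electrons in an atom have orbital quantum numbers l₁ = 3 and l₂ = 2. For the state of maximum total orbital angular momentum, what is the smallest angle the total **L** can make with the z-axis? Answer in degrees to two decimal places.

θ_min ≈ 24.09°

Angular momentum addition gives L = |l₁ − l₂|, …, l₁ + l₂.
L ∈ {1, 2, 3, 4, 5}.
The maximum is L = 5, with |L_tot| = ℏ√(5·6) = √30 ℏ.
The minimum angle with z is arccos(5/√30) ≈ 24.09°.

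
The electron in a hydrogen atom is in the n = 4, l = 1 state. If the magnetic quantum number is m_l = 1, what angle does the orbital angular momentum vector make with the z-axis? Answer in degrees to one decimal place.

θ ≈ 45.0°

|L| = ℏ√(l(l+1)) = √2 ℏ.
L_z = m_l ℏ = 1ℏ.
cos θ = L_z/|L| = 1/√2, so θ ≈ 45.0°.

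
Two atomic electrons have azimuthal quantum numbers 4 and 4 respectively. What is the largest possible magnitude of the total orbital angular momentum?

|L_tot|_max = 6√2 ℏ ≈ 8.485ℏ

L runs from |4 − 4| = 0 to 4 + 4 = 8.
So L can be 0, 1, 2, 3, 4, 5, 6, 7, 8.
The largest magnitude corresponds to L = 8: |L_tot| = ℏ√(8·9) = 6√2 ℏ.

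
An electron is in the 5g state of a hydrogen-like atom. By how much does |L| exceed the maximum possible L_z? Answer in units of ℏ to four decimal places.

|L| − L_z,max ≈ 0.4721ℏ

For 5g, l = 4.
|L| = 2√5 ℏ ≈ 4.4721ℏ, while L_z,max = lℏ = 4ℏ.
The difference is (2√5 − 4)ℏ ≈ 0.4721ℏ.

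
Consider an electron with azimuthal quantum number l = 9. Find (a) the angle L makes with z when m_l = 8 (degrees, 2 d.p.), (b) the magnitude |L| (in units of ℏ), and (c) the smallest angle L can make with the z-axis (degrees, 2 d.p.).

For m_l = 8: cos θ = 8/√90, θ ≈ 32.51°.
|L| = ℏ√(9·10) = 3√10 ℏ ≈ 9.487ℏ.
cos θ_min = 9/√90, so θ_min ≈ 18.43°.

θ(m_l=8) ≈ 32.51°; |L| = 3√10 ℏ ≈ 9.487ℏ; θ_min ≈ 18.43°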